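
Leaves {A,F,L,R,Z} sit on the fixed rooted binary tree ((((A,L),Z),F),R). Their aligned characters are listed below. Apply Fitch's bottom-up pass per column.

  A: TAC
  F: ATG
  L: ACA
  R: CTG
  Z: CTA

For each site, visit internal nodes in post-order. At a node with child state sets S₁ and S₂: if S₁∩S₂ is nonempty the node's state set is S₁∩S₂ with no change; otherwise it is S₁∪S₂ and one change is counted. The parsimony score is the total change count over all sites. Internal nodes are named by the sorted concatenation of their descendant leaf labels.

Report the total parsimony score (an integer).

7

site 0, node AL: A={T} ∪ L={A} → {A,T} (+1)
site 0, node ALZ: AL={A,T} ∪ Z={C} → {A,C,T} (+1)
site 0, node AFLZ: ALZ={A,C,T} ∩ F={A} → {A} (+0)
site 0, node AFLRZ: AFLZ={A} ∪ R={C} → {A,C} (+1)
site 1, node AL: A={A} ∪ L={C} → {A,C} (+1)
site 1, node ALZ: AL={A,C} ∪ Z={T} → {A,C,T} (+1)
site 1, node AFLZ: ALZ={A,C,T} ∩ F={T} → {T} (+0)
site 1, node AFLRZ: AFLZ={T} ∩ R={T} → {T} (+0)
site 2, node AL: A={C} ∪ L={A} → {A,C} (+1)
site 2, node ALZ: AL={A,C} ∩ Z={A} → {A} (+0)
site 2, node AFLZ: ALZ={A} ∪ F={G} → {A,G} (+1)
site 2, node AFLRZ: AFLZ={A,G} ∩ R={G} → {G} (+0)
per-site changes: [3, 2, 2]; total = 7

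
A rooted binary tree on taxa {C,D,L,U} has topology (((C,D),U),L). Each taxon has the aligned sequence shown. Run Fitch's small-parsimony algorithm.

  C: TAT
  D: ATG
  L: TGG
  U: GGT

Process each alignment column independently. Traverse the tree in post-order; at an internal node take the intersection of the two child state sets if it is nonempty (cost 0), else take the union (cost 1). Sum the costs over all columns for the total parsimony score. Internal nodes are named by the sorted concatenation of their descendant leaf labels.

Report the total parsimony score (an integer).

6

CD@0: {T} ∪ {A} = {A,T} (union, +1)
CDU@0: {A,T} ∪ {G} = {A,G,T} (union, +1)
CDLU@0: {A,G,T} ∩ {T} = {T} (intersection, +0)
CD@1: {A} ∪ {T} = {A,T} (union, +1)
CDU@1: {A,T} ∪ {G} = {A,G,T} (union, +1)
CDLU@1: {A,G,T} ∩ {G} = {G} (intersection, +0)
CD@2: {T} ∪ {G} = {G,T} (union, +1)
CDU@2: {G,T} ∩ {T} = {T} (intersection, +0)
CDLU@2: {T} ∪ {G} = {G,T} (union, +1)
per-site changes: [2, 2, 2]; total = 6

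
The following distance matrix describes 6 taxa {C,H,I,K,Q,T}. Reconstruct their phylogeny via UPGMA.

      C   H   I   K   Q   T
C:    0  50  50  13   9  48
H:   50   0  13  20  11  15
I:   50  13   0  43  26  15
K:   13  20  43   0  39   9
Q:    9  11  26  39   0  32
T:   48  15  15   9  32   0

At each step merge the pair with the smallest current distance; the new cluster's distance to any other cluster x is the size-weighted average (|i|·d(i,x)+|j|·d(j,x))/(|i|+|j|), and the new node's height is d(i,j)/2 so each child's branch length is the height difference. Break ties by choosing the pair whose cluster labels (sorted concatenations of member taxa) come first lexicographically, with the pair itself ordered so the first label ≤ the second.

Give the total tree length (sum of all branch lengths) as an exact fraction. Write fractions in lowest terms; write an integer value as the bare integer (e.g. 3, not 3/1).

step 1: merge (C,Q) at d=9; branch lengths C→9/2, Q→9/2; new cluster CQ
  updated: d(CQ,H)=61/2, d(CQ,I)=38, d(CQ,K)=26, d(CQ,T)=40
step 2: merge (K,T) at d=9; branch lengths K→9/2, T→9/2; new cluster KT
  updated: d(CQ,KT)=33, d(H,KT)=35/2, d(I,KT)=29
step 3: merge (H,I) at d=13; branch lengths H→13/2, I→13/2; new cluster HI
  updated: d(CQ,HI)=137/4, d(HI,KT)=93/4
step 4: merge (HI,KT) at d=93/4; branch lengths HI→41/8, KT→57/8; new cluster HIKT
  updated: d(CQ,HIKT)=269/8
step 5: merge (CQ,HIKT) at d=269/8; branch lengths CQ→197/16, HIKT→83/16; new cluster CHIKQT
final tree: ((C:9/2,Q:9/2):197/16,((H:13/2,I:13/2):41/8,(K:9/2,T:9/2):57/8):83/16)
total length: 243/4

243/4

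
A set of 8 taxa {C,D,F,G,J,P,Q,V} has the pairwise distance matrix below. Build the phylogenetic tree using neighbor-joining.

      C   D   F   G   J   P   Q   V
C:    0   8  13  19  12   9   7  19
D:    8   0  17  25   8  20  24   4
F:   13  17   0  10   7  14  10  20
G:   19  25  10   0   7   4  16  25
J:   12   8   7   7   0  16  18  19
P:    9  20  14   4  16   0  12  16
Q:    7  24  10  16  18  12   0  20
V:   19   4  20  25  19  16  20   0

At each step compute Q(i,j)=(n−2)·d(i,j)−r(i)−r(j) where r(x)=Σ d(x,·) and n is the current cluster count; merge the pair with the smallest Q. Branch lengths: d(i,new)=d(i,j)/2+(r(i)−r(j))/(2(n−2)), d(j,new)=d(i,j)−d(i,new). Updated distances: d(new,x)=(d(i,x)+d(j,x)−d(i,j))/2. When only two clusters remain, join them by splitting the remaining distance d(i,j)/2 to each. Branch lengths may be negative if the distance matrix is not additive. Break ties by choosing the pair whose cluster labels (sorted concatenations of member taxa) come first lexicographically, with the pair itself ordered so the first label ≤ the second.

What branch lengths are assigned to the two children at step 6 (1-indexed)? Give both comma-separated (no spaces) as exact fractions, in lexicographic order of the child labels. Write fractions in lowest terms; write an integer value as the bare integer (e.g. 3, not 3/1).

23/32,63/32

1. join D+V (d=4, Q=-205) ⇒ DV; edges |D|=7/12, |V|=41/12
  updated: d(C,DV)=23/2, d(DV,F)=33/2, d(DV,G)=23, d(DV,J)=23/2, d(DV,P)=16, d(DV,Q)=20
2. join G+P (d=4, Q=-130) ⇒ GP; edges |G|=14/5, |P|=6/5
  updated: d(C,GP)=12, d(DV,GP)=35/2, d(F,GP)=10, d(GP,J)=19/2, d(GP,Q)=12
3. join C+Q (d=7, Q=-189/2) ⇒ CQ; edges |C|=33/16, |Q|=79/16
  updated: d(CQ,DV)=49/4, d(CQ,F)=8, d(CQ,GP)=17/2, d(CQ,J)=23/2
4. join DV+J (d=23/2, Q=-251/4) ⇒ DJV; edges |DV|=211/24, |J|=65/24
  updated: d(CQ,DJV)=49/8, d(DJV,F)=6, d(DJV,GP)=31/4
5. join CQ+GP (d=17/2, Q=-255/8) ⇒ CGPQ; edges |CQ|=107/32, |GP|=165/32
  updated: d(CGPQ,DJV)=43/16, d(CGPQ,F)=19/4
6. join CGPQ+DJV (d=43/16, Q=-215/16) ⇒ CDGJPQV; edges |CGPQ|=23/32, |DJV|=63/32
  updated: d(CDGJPQV,F)=129/32
7. join CDGJPQV+F (d=129/32) ⇒ CDFGJPQV; edges |CDGJPQV|=129/64, |F|=129/64
final tree: ((((C:33/16,Q:79/16):107/32,(G:14/5,P:6/5):165/32):23/32,((D:7/12,V:41/12):211/24,J:65/24):63/32):129/64,F:129/64)
total length: 1335/32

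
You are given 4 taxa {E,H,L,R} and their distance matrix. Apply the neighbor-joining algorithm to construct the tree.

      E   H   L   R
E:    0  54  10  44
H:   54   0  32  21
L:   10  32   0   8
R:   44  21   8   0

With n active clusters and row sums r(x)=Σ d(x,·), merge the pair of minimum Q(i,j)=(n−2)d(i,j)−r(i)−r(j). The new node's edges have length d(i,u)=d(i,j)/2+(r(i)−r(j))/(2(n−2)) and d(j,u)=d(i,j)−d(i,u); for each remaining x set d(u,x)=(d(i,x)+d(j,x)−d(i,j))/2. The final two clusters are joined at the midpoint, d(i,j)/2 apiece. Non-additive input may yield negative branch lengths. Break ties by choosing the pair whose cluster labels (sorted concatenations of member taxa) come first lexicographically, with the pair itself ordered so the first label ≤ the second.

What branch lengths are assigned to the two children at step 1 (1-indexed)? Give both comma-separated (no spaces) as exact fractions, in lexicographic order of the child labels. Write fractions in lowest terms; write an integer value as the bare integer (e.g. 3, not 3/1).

39/2,-19/2

1. join E+L (d=10, Q=-138) ⇒ EL; edges |E|=39/2, |L|=-19/2
  updated: d(EL,H)=38, d(EL,R)=21
2. join EL+H (d=38, Q=-80) ⇒ EHL; edges |EL|=19, |H|=19
  updated: d(EHL,R)=2
3. join EHL+R (d=2) ⇒ EHLR; edges |EHL|=1, |R|=1
final tree: (((E:39/2,L:-19/2):19,H:19):1,R:1)
total length: 50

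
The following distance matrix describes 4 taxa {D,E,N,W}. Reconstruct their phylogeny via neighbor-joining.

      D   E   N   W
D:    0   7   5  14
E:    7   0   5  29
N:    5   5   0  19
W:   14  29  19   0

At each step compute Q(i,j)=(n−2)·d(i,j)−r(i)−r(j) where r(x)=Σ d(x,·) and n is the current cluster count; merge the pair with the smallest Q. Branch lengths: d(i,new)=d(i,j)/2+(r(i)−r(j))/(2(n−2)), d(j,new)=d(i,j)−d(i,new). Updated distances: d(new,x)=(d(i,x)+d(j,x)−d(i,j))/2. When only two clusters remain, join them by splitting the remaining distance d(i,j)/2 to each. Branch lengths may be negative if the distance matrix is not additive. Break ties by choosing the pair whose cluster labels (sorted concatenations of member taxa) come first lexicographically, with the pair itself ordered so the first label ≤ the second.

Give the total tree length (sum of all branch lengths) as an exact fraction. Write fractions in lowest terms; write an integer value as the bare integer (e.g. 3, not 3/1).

49/2

iteration 1: select D,W (d=14, Q=-60); attach at lengths (-2, 16); label the merged cluster DW
  updated: d(DW,E)=11, d(DW,N)=5
iteration 2: select DW,E (d=11, Q=-21); attach at lengths (11/2, 11/2); label the merged cluster DEW
  updated: d(DEW,N)=-1/2
iteration 3: select DEW,N (d=-1/2); attach at lengths (-1/4, -1/4); label the merged cluster DENW
final tree: (((D:-2,W:16):11/2,E:11/2):-1/4,N:-1/4)
total length: 49/2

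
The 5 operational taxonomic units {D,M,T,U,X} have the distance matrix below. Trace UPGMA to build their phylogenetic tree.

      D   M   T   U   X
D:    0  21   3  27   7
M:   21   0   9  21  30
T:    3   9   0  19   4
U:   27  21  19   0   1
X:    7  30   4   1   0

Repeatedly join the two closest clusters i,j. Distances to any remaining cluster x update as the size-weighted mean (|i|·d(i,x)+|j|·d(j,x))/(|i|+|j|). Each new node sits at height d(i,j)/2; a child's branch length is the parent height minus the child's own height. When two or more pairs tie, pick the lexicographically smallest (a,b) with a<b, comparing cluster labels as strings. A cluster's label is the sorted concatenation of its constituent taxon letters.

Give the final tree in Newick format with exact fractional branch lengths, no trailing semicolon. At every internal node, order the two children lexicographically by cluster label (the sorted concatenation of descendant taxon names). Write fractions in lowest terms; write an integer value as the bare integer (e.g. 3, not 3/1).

(((D:3/2,T:3/2):45/8,(U:1/2,X:1/2):53/8):3,M:81/8)

step 1: merge (U,X) at d=1; branch lengths U→1/2, X→1/2; new cluster UX
  updated: d(D,UX)=17, d(M,UX)=51/2, d(T,UX)=23/2
step 2: merge (D,T) at d=3; branch lengths D→3/2, T→3/2; new cluster DT
  updated: d(DT,M)=15, d(DT,UX)=57/4
step 3: merge (DT,UX) at d=57/4; branch lengths DT→45/8, UX→53/8; new cluster DTUX
  updated: d(DTUX,M)=81/4
step 4: merge (DTUX,M) at d=81/4; branch lengths DTUX→3, M→81/8; new cluster DMTUX
final tree: (((D:3/2,T:3/2):45/8,(U:1/2,X:1/2):53/8):3,M:81/8)
total length: 235/8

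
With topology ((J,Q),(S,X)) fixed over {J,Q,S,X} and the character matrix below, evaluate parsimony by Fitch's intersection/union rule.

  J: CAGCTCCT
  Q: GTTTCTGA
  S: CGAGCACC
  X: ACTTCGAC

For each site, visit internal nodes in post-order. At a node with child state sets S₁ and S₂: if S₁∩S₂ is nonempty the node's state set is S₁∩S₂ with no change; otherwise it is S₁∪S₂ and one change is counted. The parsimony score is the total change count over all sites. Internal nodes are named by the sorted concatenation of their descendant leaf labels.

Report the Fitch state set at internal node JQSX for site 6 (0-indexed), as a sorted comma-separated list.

site 0, node JQ: J={C} ∪ Q={G} → {C,G} (+1)
site 0, node SX: S={C} ∪ X={A} → {A,C} (+1)
site 0, node JQSX: JQ={C,G} ∩ SX={A,C} → {C} (+0)
site 1, node JQ: J={A} ∪ Q={T} → {A,T} (+1)
site 1, node SX: S={G} ∪ X={C} → {C,G} (+1)
site 1, node JQSX: JQ={A,T} ∪ SX={C,G} → {A,C,G,T} (+1)
site 2, node JQ: J={G} ∪ Q={T} → {G,T} (+1)
site 2, node SX: S={A} ∪ X={T} → {A,T} (+1)
site 2, node JQSX: JQ={G,T} ∩ SX={A,T} → {T} (+0)
site 3, node JQ: J={C} ∪ Q={T} → {C,T} (+1)
site 3, node SX: S={G} ∪ X={T} → {G,T} (+1)
site 3, node JQSX: JQ={C,T} ∩ SX={G,T} → {T} (+0)
site 4, node JQ: J={T} ∪ Q={C} → {C,T} (+1)
site 4, node SX: S={C} ∩ X={C} → {C} (+0)
site 4, node JQSX: JQ={C,T} ∩ SX={C} → {C} (+0)
site 5, node JQ: J={C} ∪ Q={T} → {C,T} (+1)
site 5, node SX: S={A} ∪ X={G} → {A,G} (+1)
site 5, node JQSX: JQ={C,T} ∪ SX={A,G} → {A,C,G,T} (+1)
site 6, node JQ: J={C} ∪ Q={G} → {C,G} (+1)
site 6, node SX: S={C} ∪ X={A} → {A,C} (+1)
site 6, node JQSX: JQ={C,G} ∩ SX={A,C} → {C} (+0)
site 7, node JQ: J={T} ∪ Q={A} → {A,T} (+1)
site 7, node SX: S={C} ∩ X={C} → {C} (+0)
site 7, node JQSX: JQ={A,T} ∪ SX={C} → {A,C,T} (+1)
per-site changes: [2, 3, 2, 2, 1, 3, 2, 2]; total = 17

C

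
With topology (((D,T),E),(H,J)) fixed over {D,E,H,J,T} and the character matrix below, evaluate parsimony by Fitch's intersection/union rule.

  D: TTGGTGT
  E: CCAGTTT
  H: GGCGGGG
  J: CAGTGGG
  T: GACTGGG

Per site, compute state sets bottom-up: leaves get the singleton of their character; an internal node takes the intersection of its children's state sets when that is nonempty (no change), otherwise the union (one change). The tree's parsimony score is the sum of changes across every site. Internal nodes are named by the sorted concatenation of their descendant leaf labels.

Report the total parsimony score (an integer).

16

[col 0] DT: children D:{T}, T:{G} ∪→ {G,T}; cost 1
[col 0] DET: children DT:{G,T}, E:{C} ∪→ {C,G,T}; cost 1
[col 0] HJ: children H:{G}, J:{C} ∪→ {C,G}; cost 1
[col 0] DEHJT: children DET:{C,G,T}, HJ:{C,G} ∩→ {C,G}; cost 0
[col 1] DT: children D:{T}, T:{A} ∪→ {A,T}; cost 1
[col 1] DET: children DT:{A,T}, E:{C} ∪→ {A,C,T}; cost 1
[col 1] HJ: children H:{G}, J:{A} ∪→ {A,G}; cost 1
[col 1] DEHJT: children DET:{A,C,T}, HJ:{A,G} ∩→ {A}; cost 0
[col 2] DT: children D:{G}, T:{C} ∪→ {C,G}; cost 1
[col 2] DET: children DT:{C,G}, E:{A} ∪→ {A,C,G}; cost 1
[col 2] HJ: children H:{C}, J:{G} ∪→ {C,G}; cost 1
[col 2] DEHJT: children DET:{A,C,G}, HJ:{C,G} ∩→ {C,G}; cost 0
[col 3] DT: children D:{G}, T:{T} ∪→ {G,T}; cost 1
[col 3] DET: children DT:{G,T}, E:{G} ∩→ {G}; cost 0
[col 3] HJ: children H:{G}, J:{T} ∪→ {G,T}; cost 1
[col 3] DEHJT: children DET:{G}, HJ:{G,T} ∩→ {G}; cost 0
[col 4] DT: children D:{T}, T:{G} ∪→ {G,T}; cost 1
[col 4] DET: children DT:{G,T}, E:{T} ∩→ {T}; cost 0
[col 4] HJ: children H:{G}, J:{G} ∩→ {G}; cost 0
[col 4] DEHJT: children DET:{T}, HJ:{G} ∪→ {G,T}; cost 1
[col 5] DT: children D:{G}, T:{G} ∩→ {G}; cost 0
[col 5] DET: children DT:{G}, E:{T} ∪→ {G,T}; cost 1
[col 5] HJ: children H:{G}, J:{G} ∩→ {G}; cost 0
[col 5] DEHJT: children DET:{G,T}, HJ:{G} ∩→ {G}; cost 0
[col 6] DT: children D:{T}, T:{G} ∪→ {G,T}; cost 1
[col 6] DET: children DT:{G,T}, E:{T} ∩→ {T}; cost 0
[col 6] HJ: children H:{G}, J:{G} ∩→ {G}; cost 0
[col 6] DEHJT: children DET:{T}, HJ:{G} ∪→ {G,T}; cost 1
per-site changes: [3, 3, 3, 2, 2, 1, 2]; total = 16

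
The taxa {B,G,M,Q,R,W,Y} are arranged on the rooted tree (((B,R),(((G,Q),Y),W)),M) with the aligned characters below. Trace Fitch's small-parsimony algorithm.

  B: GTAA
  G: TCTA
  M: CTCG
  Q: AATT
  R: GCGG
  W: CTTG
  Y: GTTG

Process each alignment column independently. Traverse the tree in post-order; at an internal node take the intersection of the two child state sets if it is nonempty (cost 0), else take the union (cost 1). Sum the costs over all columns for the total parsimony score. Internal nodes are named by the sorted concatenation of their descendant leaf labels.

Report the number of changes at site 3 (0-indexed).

[col 0] BR: children B:{G}, R:{G} ∩→ {G}; cost 0
[col 0] GQ: children G:{T}, Q:{A} ∪→ {A,T}; cost 1
[col 0] GQY: children GQ:{A,T}, Y:{G} ∪→ {A,G,T}; cost 1
[col 0] GQWY: children GQY:{A,G,T}, W:{C} ∪→ {A,C,G,T}; cost 1
[col 0] BGQRWY: children BR:{G}, GQWY:{A,C,G,T} ∩→ {G}; cost 0
[col 0] BGMQRWY: children BGQRWY:{G}, M:{C} ∪→ {C,G}; cost 1
[col 1] BR: children B:{T}, R:{C} ∪→ {C,T}; cost 1
[col 1] GQ: children G:{C}, Q:{A} ∪→ {A,C}; cost 1
[col 1] GQY: children GQ:{A,C}, Y:{T} ∪→ {A,C,T}; cost 1
[col 1] GQWY: children GQY:{A,C,T}, W:{T} ∩→ {T}; cost 0
[col 1] BGQRWY: children BR:{C,T}, GQWY:{T} ∩→ {T}; cost 0
[col 1] BGMQRWY: children BGQRWY:{T}, M:{T} ∩→ {T}; cost 0
[col 2] BR: children B:{A}, R:{G} ∪→ {A,G}; cost 1
[col 2] GQ: children G:{T}, Q:{T} ∩→ {T}; cost 0
[col 2] GQY: children GQ:{T}, Y:{T} ∩→ {T}; cost 0
[col 2] GQWY: children GQY:{T}, W:{T} ∩→ {T}; cost 0
[col 2] BGQRWY: children BR:{A,G}, GQWY:{T} ∪→ {A,G,T}; cost 1
[col 2] BGMQRWY: children BGQRWY:{A,G,T}, M:{C} ∪→ {A,C,G,T}; cost 1
[col 3] BR: children B:{A}, R:{G} ∪→ {A,G}; cost 1
[col 3] GQ: children G:{A}, Q:{T} ∪→ {A,T}; cost 1
[col 3] GQY: children GQ:{A,T}, Y:{G} ∪→ {A,G,T}; cost 1
[col 3] GQWY: children GQY:{A,G,T}, W:{G} ∩→ {G}; cost 0
[col 3] BGQRWY: children BR:{A,G}, GQWY:{G} ∩→ {G}; cost 0
[col 3] BGMQRWY: children BGQRWY:{G}, M:{G} ∩→ {G}; cost 0
per-site changes: [4, 3, 3, 3]; total = 13

3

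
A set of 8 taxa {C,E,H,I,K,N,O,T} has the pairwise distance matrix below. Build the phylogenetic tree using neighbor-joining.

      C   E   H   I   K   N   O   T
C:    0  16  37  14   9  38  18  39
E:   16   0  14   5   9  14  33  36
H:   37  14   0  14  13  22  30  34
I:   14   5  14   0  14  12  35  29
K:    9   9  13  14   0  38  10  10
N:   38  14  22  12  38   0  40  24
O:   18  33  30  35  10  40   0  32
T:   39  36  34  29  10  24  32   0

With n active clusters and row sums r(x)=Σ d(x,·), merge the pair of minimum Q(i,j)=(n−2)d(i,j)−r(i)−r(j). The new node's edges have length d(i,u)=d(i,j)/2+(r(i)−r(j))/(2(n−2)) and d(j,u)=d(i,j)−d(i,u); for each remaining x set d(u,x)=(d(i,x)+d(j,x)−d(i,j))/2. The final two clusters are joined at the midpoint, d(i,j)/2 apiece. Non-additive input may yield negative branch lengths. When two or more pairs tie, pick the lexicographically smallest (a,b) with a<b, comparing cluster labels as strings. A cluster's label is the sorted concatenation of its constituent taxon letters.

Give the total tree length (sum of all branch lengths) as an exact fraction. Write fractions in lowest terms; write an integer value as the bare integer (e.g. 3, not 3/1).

1145/16

1. join C+O (d=18, Q=-261) ⇒ CO; edges |C|=27/4, |O|=45/4
  updated: d(CO,E)=31/2, d(CO,H)=49/2, d(CO,I)=31/2, d(CO,K)=1/2, d(CO,N)=30, d(CO,T)=53/2
2. join CO+K (d=1/2, Q=-389/2) ⇒ CKO; edges |CO|=61/20, |K|=-51/20
  updated: d(CKO,E)=12, d(CKO,H)=37/2, d(CKO,I)=29/2, d(CKO,N)=135/4, d(CKO,T)=18
3. join CKO+T (d=18, Q=-663/4) ⇒ CKOT; edges |CKO|=111/32, |T|=465/32
  updated: d(CKOT,E)=15, d(CKOT,H)=69/4, d(CKOT,I)=51/4, d(CKOT,N)=159/8
4. join CKOT+H (d=69/4, Q=-643/8) ⇒ CHKOT; edges |CKOT|=395/48, |H|=433/48
  updated: d(CHKOT,E)=47/8, d(CHKOT,I)=19/4, d(CHKOT,N)=197/16
5. join CHKOT+N (d=197/16, Q=-293/8) ⇒ CHKNOT; edges |CHKOT|=37/16, |N|=10
  updated: d(CHKNOT,E)=121/32, d(CHKNOT,I)=71/32
6. join CHKNOT+E (d=121/32, Q=-11) ⇒ CEHKNOT; edges |CHKNOT|=1/2, |E|=105/32
  updated: d(CEHKNOT,I)=55/32
7. join CEHKNOT+I (d=55/32) ⇒ CEHIKNOT; edges |CEHKNOT|=55/64, |I|=55/64
final tree: (((((((C:27/4,O:45/4):61/20,K:-51/20):111/32,T:465/32):395/48,H:433/48):37/16,N:10):1/2,E:105/32):55/64,I:55/64)
total length: 1145/16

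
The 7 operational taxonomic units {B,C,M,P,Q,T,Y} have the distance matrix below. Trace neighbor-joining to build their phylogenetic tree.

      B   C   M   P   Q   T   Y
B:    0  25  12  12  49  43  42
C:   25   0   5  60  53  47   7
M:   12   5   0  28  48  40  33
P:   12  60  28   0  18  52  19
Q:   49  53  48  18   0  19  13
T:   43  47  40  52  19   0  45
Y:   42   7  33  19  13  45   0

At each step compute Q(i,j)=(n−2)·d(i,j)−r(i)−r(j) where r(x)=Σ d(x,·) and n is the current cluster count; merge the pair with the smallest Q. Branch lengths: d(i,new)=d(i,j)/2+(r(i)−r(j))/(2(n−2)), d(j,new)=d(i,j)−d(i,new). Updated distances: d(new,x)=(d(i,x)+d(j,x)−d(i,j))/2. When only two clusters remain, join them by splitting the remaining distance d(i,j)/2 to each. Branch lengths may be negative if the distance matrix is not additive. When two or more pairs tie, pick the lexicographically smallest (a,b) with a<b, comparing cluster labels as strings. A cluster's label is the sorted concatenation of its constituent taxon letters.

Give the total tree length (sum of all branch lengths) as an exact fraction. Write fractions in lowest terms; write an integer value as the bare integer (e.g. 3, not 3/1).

iteration 1: select Q,T (d=19, Q=-351); attach at lengths (49/10, 141/10); label the merged cluster QT
  updated: d(B,QT)=73/2, d(C,QT)=81/2, d(M,QT)=69/2, d(P,QT)=51/2, d(QT,Y)=39/2
iteration 2: select C,M (d=5, Q=-230); attach at lengths (45/8, -5/8); label the merged cluster CM
  updated: d(B,CM)=16, d(CM,P)=83/2, d(CM,QT)=35, d(CM,Y)=35/2
iteration 3: select B,CM (d=16, Q=-337/2); attach at lengths (89/12, 103/12); label the merged cluster BCM
  updated: d(BCM,P)=75/4, d(BCM,QT)=111/4, d(BCM,Y)=87/4
iteration 4: select BCM,P (d=75/4, Q=-94); attach at lengths (85/8, 65/8); label the merged cluster BCMP
  updated: d(BCMP,QT)=69/4, d(BCMP,Y)=11
iteration 5: select BCMP,QT (d=69/4, Q=-191/4); attach at lengths (35/8, 103/8); label the merged cluster BCMPQT
  updated: d(BCMPQT,Y)=53/8
iteration 6: select BCMPQT,Y (d=53/8); attach at lengths (53/16, 53/16); label the merged cluster BCMPQTY
final tree: ((((B:89/12,(C:45/8,M:-5/8):103/12):85/8,P:65/8):35/8,(Q:49/10,T:141/10):103/8):53/16,Y:53/16)
total length: 661/8

661/8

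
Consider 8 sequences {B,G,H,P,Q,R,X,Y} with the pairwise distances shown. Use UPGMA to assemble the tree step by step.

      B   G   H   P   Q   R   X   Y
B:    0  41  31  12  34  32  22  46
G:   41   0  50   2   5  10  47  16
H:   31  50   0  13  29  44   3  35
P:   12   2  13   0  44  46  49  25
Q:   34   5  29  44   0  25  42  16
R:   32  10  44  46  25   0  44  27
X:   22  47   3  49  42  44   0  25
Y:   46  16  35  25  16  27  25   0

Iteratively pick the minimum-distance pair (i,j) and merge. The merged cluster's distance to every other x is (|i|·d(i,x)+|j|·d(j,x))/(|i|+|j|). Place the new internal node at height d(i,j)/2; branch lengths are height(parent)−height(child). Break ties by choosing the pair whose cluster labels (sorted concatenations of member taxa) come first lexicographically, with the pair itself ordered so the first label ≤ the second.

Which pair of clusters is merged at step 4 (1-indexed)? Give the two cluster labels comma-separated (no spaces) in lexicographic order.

GP,QY

iteration 1: select G,P (d=2); attach at lengths (1, 1); label the merged cluster GP
  updated: d(B,GP)=53/2, d(GP,H)=63/2, d(GP,Q)=49/2, d(GP,R)=28, d(GP,X)=48, d(GP,Y)=41/2
iteration 2: select H,X (d=3); attach at lengths (3/2, 3/2); label the merged cluster HX
  updated: d(B,HX)=53/2, d(GP,HX)=159/4, d(HX,Q)=71/2, d(HX,R)=44, d(HX,Y)=30
iteration 3: select Q,Y (d=16); attach at lengths (8, 8); label the merged cluster QY
  updated: d(B,QY)=40, d(GP,QY)=45/2, d(HX,QY)=131/4, d(QY,R)=26
iteration 4: select GP,QY (d=45/2); attach at lengths (41/4, 13/4); label the merged cluster GPQY
  updated: d(B,GPQY)=133/4, d(GPQY,HX)=145/4, d(GPQY,R)=27
iteration 5: select B,HX (d=53/2); attach at lengths (53/4, 47/4); label the merged cluster BHX
  updated: d(BHX,GPQY)=141/4, d(BHX,R)=40
iteration 6: select GPQY,R (d=27); attach at lengths (9/4, 27/2); label the merged cluster GPQRY
  updated: d(BHX,GPQRY)=181/5
iteration 7: select BHX,GPQRY (d=181/5); attach at lengths (97/20, 23/5); label the merged cluster BGHPQRXY
final tree: ((B:53/4,(H:3/2,X:3/2):47/4):97/20,(((G:1,P:1):41/4,(Q:8,Y:8):13/4):9/4,R:27/2):23/5)
total length: 847/10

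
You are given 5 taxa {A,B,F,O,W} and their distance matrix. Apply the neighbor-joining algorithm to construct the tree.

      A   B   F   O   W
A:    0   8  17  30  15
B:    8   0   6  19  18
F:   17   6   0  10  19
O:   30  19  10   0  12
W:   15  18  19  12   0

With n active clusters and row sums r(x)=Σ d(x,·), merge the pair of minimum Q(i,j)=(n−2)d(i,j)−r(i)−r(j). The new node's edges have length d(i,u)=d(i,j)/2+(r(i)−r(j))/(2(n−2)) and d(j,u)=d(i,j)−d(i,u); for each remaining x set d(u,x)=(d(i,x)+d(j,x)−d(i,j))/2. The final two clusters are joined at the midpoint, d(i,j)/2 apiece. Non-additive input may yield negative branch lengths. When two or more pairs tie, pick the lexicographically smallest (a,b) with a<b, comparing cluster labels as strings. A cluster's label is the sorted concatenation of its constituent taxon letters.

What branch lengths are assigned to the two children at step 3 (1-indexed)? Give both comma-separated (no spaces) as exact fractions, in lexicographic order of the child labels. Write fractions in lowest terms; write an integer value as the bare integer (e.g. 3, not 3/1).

iteration 1: select O,W (d=12, Q=-99); attach at lengths (43/6, 29/6); label the merged cluster OW
  updated: d(A,OW)=33/2, d(B,OW)=25/2, d(F,OW)=17/2
iteration 2: select A,B (d=8, Q=-52); attach at lengths (31/4, 1/4); label the merged cluster AB
  updated: d(AB,F)=15/2, d(AB,OW)=21/2
iteration 3: select AB,F (d=15/2, Q=-53/2); attach at lengths (19/4, 11/4); label the merged cluster ABF
  updated: d(ABF,OW)=23/4
iteration 4: select ABF,OW (d=23/4); attach at lengths (23/8, 23/8); label the merged cluster ABFOW
final tree: (((A:31/4,B:1/4):19/4,F:11/4):23/8,(O:43/6,W:29/6):23/8)
total length: 133/4

19/4,11/4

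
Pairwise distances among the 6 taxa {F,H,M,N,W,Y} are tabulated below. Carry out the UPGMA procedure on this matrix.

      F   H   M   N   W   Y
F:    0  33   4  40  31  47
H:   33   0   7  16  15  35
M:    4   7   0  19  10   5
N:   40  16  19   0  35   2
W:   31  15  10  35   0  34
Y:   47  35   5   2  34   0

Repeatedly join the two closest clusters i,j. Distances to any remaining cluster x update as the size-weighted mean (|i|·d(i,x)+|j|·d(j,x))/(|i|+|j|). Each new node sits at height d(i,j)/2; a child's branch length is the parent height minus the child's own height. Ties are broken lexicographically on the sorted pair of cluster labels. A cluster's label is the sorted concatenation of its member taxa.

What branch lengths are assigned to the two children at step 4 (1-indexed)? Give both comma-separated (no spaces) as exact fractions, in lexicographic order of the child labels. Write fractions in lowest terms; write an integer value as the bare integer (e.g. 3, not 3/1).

step 1: merge (N,Y) at d=2; branch lengths N→1, Y→1; new cluster NY
  updated: d(F,NY)=87/2, d(H,NY)=51/2, d(M,NY)=12, d(NY,W)=69/2
step 2: merge (F,M) at d=4; branch lengths F→2, M→2; new cluster FM
  updated: d(FM,H)=20, d(FM,NY)=111/4, d(FM,W)=41/2
step 3: merge (H,W) at d=15; branch lengths H→15/2, W→15/2; new cluster HW
  updated: d(FM,HW)=81/4, d(HW,NY)=30
step 4: merge (FM,HW) at d=81/4; branch lengths FM→65/8, HW→21/8; new cluster FHMW
  updated: d(FHMW,NY)=231/8
step 5: merge (FHMW,NY) at d=231/8; branch lengths FHMW→69/16, NY→215/16; new cluster FHMNWY
final tree: (((F:2,M:2):65/8,(H:15/2,W:15/2):21/8):69/16,(N:1,Y:1):215/16)
total length: 99/2

65/8,21/8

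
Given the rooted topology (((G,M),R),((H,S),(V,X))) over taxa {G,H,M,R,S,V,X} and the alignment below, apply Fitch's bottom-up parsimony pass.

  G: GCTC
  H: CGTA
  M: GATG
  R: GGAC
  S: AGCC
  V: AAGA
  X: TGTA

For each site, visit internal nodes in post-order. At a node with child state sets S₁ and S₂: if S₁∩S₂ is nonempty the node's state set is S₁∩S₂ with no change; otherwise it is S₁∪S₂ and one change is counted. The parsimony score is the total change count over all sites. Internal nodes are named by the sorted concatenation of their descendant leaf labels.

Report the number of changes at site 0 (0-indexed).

3

[col 0] GM: children G:{G}, M:{G} ∩→ {G}; cost 0
[col 0] GMR: children GM:{G}, R:{G} ∩→ {G}; cost 0
[col 0] HS: children H:{C}, S:{A} ∪→ {A,C}; cost 1
[col 0] VX: children V:{A}, X:{T} ∪→ {A,T}; cost 1
[col 0] HSVX: children HS:{A,C}, VX:{A,T} ∩→ {A}; cost 0
[col 0] GHMRSVX: children GMR:{G}, HSVX:{A} ∪→ {A,G}; cost 1
[col 1] GM: children G:{C}, M:{A} ∪→ {A,C}; cost 1
[col 1] GMR: children GM:{A,C}, R:{G} ∪→ {A,C,G}; cost 1
[col 1] HS: children H:{G}, S:{G} ∩→ {G}; cost 0
[col 1] VX: children V:{A}, X:{G} ∪→ {A,G}; cost 1
[col 1] HSVX: children HS:{G}, VX:{A,G} ∩→ {G}; cost 0
[col 1] GHMRSVX: children GMR:{A,C,G}, HSVX:{G} ∩→ {G}; cost 0
[col 2] GM: children G:{T}, M:{T} ∩→ {T}; cost 0
[col 2] GMR: children GM:{T}, R:{A} ∪→ {A,T}; cost 1
[col 2] HS: children H:{T}, S:{C} ∪→ {C,T}; cost 1
[col 2] VX: children V:{G}, X:{T} ∪→ {G,T}; cost 1
[col 2] HSVX: children HS:{C,T}, VX:{G,T} ∩→ {T}; cost 0
[col 2] GHMRSVX: children GMR:{A,T}, HSVX:{T} ∩→ {T}; cost 0
[col 3] GM: children G:{C}, M:{G} ∪→ {C,G}; cost 1
[col 3] GMR: children GM:{C,G}, R:{C} ∩→ {C}; cost 0
[col 3] HS: children H:{A}, S:{C} ∪→ {A,C}; cost 1
[col 3] VX: children V:{A}, X:{A} ∩→ {A}; cost 0
[col 3] HSVX: children HS:{A,C}, VX:{A} ∩→ {A}; cost 0
[col 3] GHMRSVX: children GMR:{C}, HSVX:{A} ∪→ {A,C}; cost 1
per-site changes: [3, 3, 3, 3]; total = 12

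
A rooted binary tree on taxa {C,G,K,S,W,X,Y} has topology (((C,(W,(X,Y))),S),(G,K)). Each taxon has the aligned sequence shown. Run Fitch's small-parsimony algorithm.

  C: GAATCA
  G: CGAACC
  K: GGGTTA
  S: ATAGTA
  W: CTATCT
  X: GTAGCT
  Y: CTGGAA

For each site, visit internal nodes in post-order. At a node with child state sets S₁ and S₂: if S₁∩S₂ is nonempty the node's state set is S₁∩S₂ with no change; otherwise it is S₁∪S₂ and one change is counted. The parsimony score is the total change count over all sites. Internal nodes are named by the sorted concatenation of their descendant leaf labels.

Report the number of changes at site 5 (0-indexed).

3

[col 0] XY: children X:{G}, Y:{C} ∪→ {C,G}; cost 1
[col 0] WXY: children W:{C}, XY:{C,G} ∩→ {C}; cost 0
[col 0] CWXY: children C:{G}, WXY:{C} ∪→ {C,G}; cost 1
[col 0] CSWXY: children CWXY:{C,G}, S:{A} ∪→ {A,C,G}; cost 1
[col 0] GK: children G:{C}, K:{G} ∪→ {C,G}; cost 1
[col 0] CGKSWXY: children CSWXY:{A,C,G}, GK:{C,G} ∩→ {C,G}; cost 0
[col 1] XY: children X:{T}, Y:{T} ∩→ {T}; cost 0
[col 1] WXY: children W:{T}, XY:{T} ∩→ {T}; cost 0
[col 1] CWXY: children C:{A}, WXY:{T} ∪→ {A,T}; cost 1
[col 1] CSWXY: children CWXY:{A,T}, S:{T} ∩→ {T}; cost 0
[col 1] GK: children G:{G}, K:{G} ∩→ {G}; cost 0
[col 1] CGKSWXY: children CSWXY:{T}, GK:{G} ∪→ {G,T}; cost 1
[col 2] XY: children X:{A}, Y:{G} ∪→ {A,G}; cost 1
[col 2] WXY: children W:{A}, XY:{A,G} ∩→ {A}; cost 0
[col 2] CWXY: children C:{A}, WXY:{A} ∩→ {A}; cost 0
[col 2] CSWXY: children CWXY:{A}, S:{A} ∩→ {A}; cost 0
[col 2] GK: children G:{A}, K:{G} ∪→ {A,G}; cost 1
[col 2] CGKSWXY: children CSWXY:{A}, GK:{A,G} ∩→ {A}; cost 0
[col 3] XY: children X:{G}, Y:{G} ∩→ {G}; cost 0
[col 3] WXY: children W:{T}, XY:{G} ∪→ {G,T}; cost 1
[col 3] CWXY: children C:{T}, WXY:{G,T} ∩→ {T}; cost 0
[col 3] CSWXY: children CWXY:{T}, S:{G} ∪→ {G,T}; cost 1
[col 3] GK: children G:{A}, K:{T} ∪→ {A,T}; cost 1
[col 3] CGKSWXY: children CSWXY:{G,T}, GK:{A,T} ∩→ {T}; cost 0
[col 4] XY: children X:{C}, Y:{A} ∪→ {A,C}; cost 1
[col 4] WXY: children W:{C}, XY:{A,C} ∩→ {C}; cost 0
[col 4] CWXY: children C:{C}, WXY:{C} ∩→ {C}; cost 0
[col 4] CSWXY: children CWXY:{C}, S:{T} ∪→ {C,T}; cost 1
[col 4] GK: children G:{C}, K:{T} ∪→ {C,T}; cost 1
[col 4] CGKSWXY: children CSWXY:{C,T}, GK:{C,T} ∩→ {C,T}; cost 0
[col 5] XY: children X:{T}, Y:{A} ∪→ {A,T}; cost 1
[col 5] WXY: children W:{T}, XY:{A,T} ∩→ {T}; cost 0
[col 5] CWXY: children C:{A}, WXY:{T} ∪→ {A,T}; cost 1
[col 5] CSWXY: children CWXY:{A,T}, S:{A} ∩→ {A}; cost 0
[col 5] GK: children G:{C}, K:{A} ∪→ {A,C}; cost 1
[col 5] CGKSWXY: children CSWXY:{A}, GK:{A,C} ∩→ {A}; cost 0
per-site changes: [4, 2, 2, 3, 3, 3]; total = 17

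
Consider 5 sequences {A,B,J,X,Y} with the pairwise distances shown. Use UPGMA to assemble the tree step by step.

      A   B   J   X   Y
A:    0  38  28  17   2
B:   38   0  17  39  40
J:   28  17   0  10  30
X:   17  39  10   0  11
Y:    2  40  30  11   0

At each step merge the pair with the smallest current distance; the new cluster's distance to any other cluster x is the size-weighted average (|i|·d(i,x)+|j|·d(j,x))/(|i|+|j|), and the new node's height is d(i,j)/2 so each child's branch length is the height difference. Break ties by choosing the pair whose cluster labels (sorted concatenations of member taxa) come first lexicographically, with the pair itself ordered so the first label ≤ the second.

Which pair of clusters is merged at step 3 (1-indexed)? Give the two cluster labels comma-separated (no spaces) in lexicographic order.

1. join A+Y (d=2) ⇒ AY; edges |A|=1, |Y|=1
  updated: d(AY,B)=39, d(AY,J)=29, d(AY,X)=14
2. join J+X (d=10) ⇒ JX; edges |J|=5, |X|=5
  updated: d(AY,JX)=43/2, d(B,JX)=28
3. join AY+JX (d=43/2) ⇒ AJXY; edges |AY|=39/4, |JX|=23/4
  updated: d(AJXY,B)=67/2
4. join AJXY+B (d=67/2) ⇒ ABJXY; edges |AJXY|=6, |B|=67/4
final tree: (((A:1,Y:1):39/4,(J:5,X:5):23/4):6,B:67/4)
total length: 201/4

AY,JX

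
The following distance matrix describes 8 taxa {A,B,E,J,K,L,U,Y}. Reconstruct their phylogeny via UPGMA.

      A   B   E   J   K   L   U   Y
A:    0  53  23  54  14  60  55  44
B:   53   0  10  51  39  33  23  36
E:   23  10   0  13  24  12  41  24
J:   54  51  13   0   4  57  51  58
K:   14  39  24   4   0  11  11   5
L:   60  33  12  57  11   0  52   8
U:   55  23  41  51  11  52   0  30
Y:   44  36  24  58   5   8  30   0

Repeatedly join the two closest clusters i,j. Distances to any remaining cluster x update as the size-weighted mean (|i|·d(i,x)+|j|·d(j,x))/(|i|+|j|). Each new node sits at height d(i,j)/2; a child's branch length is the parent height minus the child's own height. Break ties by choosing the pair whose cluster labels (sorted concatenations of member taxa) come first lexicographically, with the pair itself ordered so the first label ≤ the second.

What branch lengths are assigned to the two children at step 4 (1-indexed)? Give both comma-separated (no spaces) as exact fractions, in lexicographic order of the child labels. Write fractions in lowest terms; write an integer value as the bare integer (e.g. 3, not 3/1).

step 1: merge (J,K) at d=4; branch lengths J→2, K→2; new cluster JK
  updated: d(A,JK)=34, d(B,JK)=45, d(E,JK)=37/2, d(JK,L)=34, d(JK,U)=31, d(JK,Y)=63/2
step 2: merge (L,Y) at d=8; branch lengths L→4, Y→4; new cluster LY
  updated: d(A,LY)=52, d(B,LY)=69/2, d(E,LY)=18, d(JK,LY)=131/4, d(LY,U)=41
step 3: merge (B,E) at d=10; branch lengths B→5, E→5; new cluster BE
  updated: d(A,BE)=38, d(BE,JK)=127/4, d(BE,LY)=105/4, d(BE,U)=32
step 4: merge (BE,LY) at d=105/4; branch lengths BE→65/8, LY→73/8; new cluster BELY
  updated: d(A,BELY)=45, d(BELY,JK)=129/4, d(BELY,U)=73/2
step 5: merge (JK,U) at d=31; branch lengths JK→27/2, U→31/2; new cluster JKU
  updated: d(A,JKU)=41, d(BELY,JKU)=101/3
step 6: merge (BELY,JKU) at d=101/3; branch lengths BELY→89/24, JKU→4/3; new cluster BEJKLUY
  updated: d(A,BEJKLUY)=303/7
step 7: merge (A,BEJKLUY) at d=303/7; branch lengths A→303/14, BEJKLUY→101/21; new cluster ABEJKLUY
final tree: (A:303/14,(((B:5,E:5):65/8,(L:4,Y:4):73/8):89/24,((J:2,K:2):27/2,U:31/2):4/3):101/21)
total length: 16757/168

65/8,73/8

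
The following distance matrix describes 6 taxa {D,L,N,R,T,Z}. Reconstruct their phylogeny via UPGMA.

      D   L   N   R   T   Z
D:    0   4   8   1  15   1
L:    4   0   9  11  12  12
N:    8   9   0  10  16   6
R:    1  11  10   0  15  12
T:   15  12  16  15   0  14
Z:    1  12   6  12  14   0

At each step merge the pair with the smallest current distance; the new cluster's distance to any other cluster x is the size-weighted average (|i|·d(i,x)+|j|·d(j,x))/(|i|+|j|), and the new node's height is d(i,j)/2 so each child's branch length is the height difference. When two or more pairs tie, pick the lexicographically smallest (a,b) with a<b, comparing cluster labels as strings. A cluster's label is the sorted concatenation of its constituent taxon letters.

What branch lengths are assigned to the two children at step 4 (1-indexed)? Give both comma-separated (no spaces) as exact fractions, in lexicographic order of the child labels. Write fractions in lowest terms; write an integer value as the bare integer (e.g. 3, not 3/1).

1. join D+R (d=1) ⇒ DR; edges |D|=1/2, |R|=1/2
  updated: d(DR,L)=15/2, d(DR,N)=9, d(DR,T)=15, d(DR,Z)=13/2
2. join N+Z (d=6) ⇒ NZ; edges |N|=3, |Z|=3
  updated: d(DR,NZ)=31/4, d(L,NZ)=21/2, d(NZ,T)=15
3. join DR+L (d=15/2) ⇒ DLR; edges |DR|=13/4, |L|=15/4
  updated: d(DLR,NZ)=26/3, d(DLR,T)=14
4. join DLR+NZ (d=26/3) ⇒ DLNRZ; edges |DLR|=7/12, |NZ|=4/3
  updated: d(DLNRZ,T)=72/5
5. join DLNRZ+T (d=72/5) ⇒ DLNRTZ; edges |DLNRZ|=43/15, |T|=36/5
final tree: ((((D:1/2,R:1/2):13/4,L:15/4):7/12,(N:3,Z:3):4/3):43/15,T:36/5)
total length: 1559/60

7/12,4/3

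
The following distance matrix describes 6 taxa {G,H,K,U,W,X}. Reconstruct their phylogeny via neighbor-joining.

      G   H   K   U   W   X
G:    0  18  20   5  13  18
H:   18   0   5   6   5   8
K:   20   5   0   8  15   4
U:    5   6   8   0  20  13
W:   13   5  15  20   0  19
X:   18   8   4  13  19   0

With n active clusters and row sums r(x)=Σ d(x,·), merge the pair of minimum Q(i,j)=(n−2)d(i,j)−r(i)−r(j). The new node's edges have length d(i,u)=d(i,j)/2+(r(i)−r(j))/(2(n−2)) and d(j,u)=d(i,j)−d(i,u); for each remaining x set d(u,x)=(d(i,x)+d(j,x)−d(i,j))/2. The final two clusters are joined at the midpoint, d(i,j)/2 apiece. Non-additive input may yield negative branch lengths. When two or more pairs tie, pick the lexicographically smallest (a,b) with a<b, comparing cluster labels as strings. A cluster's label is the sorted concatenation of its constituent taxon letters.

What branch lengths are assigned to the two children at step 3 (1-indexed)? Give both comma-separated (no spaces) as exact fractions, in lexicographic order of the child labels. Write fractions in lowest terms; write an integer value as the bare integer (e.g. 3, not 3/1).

49/8,33/8

step 1: merge (G,U) at d=5, Q=-106; branch lengths G→21/4, U→-1/4; new cluster GU
  updated: d(GU,H)=19/2, d(GU,K)=23/2, d(GU,W)=14, d(GU,X)=13
step 2: merge (K,X) at d=4, Q=-135/2; branch lengths K→7/12, X→41/12; new cluster KX
  updated: d(GU,KX)=41/4, d(H,KX)=9/2, d(KX,W)=15
step 3: merge (GU,KX) at d=41/4, Q=-43; branch lengths GU→49/8, KX→33/8; new cluster GKUX
  updated: d(GKUX,H)=15/8, d(GKUX,W)=75/8
step 4: merge (GKUX,H) at d=15/8, Q=-65/4; branch lengths GKUX→25/8, H→-5/4; new cluster GHKUX
  updated: d(GHKUX,W)=25/4
step 5: merge (GHKUX,W) at d=25/4; branch lengths GHKUX→25/8, W→25/8; new cluster GHKUWX
final tree: ((((G:21/4,U:-1/4):49/8,(K:7/12,X:41/12):33/8):25/8,H:-5/4):25/8,W:25/8)
total length: 219/8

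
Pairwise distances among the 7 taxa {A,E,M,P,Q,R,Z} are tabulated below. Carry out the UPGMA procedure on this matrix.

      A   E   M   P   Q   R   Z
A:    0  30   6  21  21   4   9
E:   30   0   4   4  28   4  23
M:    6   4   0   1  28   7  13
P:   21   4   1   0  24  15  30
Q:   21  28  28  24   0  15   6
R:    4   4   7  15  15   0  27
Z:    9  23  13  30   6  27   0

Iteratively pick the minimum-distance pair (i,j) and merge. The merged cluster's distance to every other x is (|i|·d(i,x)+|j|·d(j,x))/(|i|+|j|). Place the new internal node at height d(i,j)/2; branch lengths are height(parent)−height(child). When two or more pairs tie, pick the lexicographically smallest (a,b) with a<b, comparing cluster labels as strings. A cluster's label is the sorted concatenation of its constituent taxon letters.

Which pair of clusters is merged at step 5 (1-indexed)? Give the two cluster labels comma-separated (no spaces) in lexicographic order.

AR,EMP

iteration 1: select M,P (d=1); attach at lengths (1/2, 1/2); label the merged cluster MP
  updated: d(A,MP)=27/2, d(E,MP)=4, d(MP,Q)=26, d(MP,R)=11, d(MP,Z)=43/2
iteration 2: select A,R (d=4); attach at lengths (2, 2); label the merged cluster AR
  updated: d(AR,E)=17, d(AR,MP)=49/4, d(AR,Q)=18, d(AR,Z)=18
iteration 3: select E,MP (d=4); attach at lengths (2, 3/2); label the merged cluster EMP
  updated: d(AR,EMP)=83/6, d(EMP,Q)=80/3, d(EMP,Z)=22
iteration 4: select Q,Z (d=6); attach at lengths (3, 3); label the merged cluster QZ
  updated: d(AR,QZ)=18, d(EMP,QZ)=73/3
iteration 5: select AR,EMP (d=83/6); attach at lengths (59/12, 59/12); label the merged cluster AEMPR
  updated: d(AEMPR,QZ)=109/5
iteration 6: select AEMPR,QZ (d=109/5); attach at lengths (239/60, 79/10); label the merged cluster AEMPQRZ
final tree: (((A:2,R:2):59/12,(E:2,(M:1/2,P:1/2):3/2):59/12):239/60,(Q:3,Z:3):79/10)
total length: 2173/60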